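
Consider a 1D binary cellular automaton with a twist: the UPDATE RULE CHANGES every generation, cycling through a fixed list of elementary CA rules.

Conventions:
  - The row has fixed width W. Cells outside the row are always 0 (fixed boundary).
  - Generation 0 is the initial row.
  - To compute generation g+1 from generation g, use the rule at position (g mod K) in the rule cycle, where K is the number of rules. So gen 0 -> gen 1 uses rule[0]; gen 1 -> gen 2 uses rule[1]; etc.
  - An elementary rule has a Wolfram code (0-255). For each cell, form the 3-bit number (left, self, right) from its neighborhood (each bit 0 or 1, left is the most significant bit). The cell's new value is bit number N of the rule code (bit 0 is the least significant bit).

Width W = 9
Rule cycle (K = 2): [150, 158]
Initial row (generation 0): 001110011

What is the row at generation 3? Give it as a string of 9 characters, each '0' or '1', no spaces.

Gen 0: 001110011
Gen 1 (rule 150): 010101100
Gen 2 (rule 158): 110101010
Gen 3 (rule 150): 000101011

Answer: 000101011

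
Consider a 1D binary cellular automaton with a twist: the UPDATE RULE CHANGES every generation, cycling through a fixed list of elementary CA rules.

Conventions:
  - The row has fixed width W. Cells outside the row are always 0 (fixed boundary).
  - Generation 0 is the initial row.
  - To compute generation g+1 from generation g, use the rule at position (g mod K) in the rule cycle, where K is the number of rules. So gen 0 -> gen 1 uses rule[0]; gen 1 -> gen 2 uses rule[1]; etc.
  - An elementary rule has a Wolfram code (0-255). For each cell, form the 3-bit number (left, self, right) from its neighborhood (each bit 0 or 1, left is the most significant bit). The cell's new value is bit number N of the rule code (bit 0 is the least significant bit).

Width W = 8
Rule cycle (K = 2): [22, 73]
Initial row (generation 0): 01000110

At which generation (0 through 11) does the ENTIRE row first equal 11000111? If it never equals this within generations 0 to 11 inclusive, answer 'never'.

Answer: 10

Derivation:
Gen 0: 01000110
Gen 1 (rule 22): 11101001
Gen 2 (rule 73): 10100000
Gen 3 (rule 22): 10110000
Gen 4 (rule 73): 00110111
Gen 5 (rule 22): 01000000
Gen 6 (rule 73): 00011111
Gen 7 (rule 22): 00100000
Gen 8 (rule 73): 10001111
Gen 9 (rule 22): 11010000
Gen 10 (rule 73): 11000111
Gen 11 (rule 22): 00101000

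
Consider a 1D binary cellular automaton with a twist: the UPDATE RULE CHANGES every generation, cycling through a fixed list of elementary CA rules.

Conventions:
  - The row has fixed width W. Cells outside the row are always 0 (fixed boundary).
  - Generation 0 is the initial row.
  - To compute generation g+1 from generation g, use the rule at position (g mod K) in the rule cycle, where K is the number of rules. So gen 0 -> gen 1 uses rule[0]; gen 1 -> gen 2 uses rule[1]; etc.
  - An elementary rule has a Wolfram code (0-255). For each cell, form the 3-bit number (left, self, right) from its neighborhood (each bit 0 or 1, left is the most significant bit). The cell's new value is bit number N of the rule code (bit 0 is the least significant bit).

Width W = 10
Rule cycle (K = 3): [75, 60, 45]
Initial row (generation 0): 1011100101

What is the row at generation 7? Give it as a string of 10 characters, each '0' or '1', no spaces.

Answer: 1010001100

Derivation:
Gen 0: 1011100101
Gen 1 (rule 75): 0010101000
Gen 2 (rule 60): 0011111100
Gen 3 (rule 45): 1010000001
Gen 4 (rule 75): 0000111110
Gen 5 (rule 60): 0000100001
Gen 6 (rule 45): 1110101101
Gen 7 (rule 75): 1010001100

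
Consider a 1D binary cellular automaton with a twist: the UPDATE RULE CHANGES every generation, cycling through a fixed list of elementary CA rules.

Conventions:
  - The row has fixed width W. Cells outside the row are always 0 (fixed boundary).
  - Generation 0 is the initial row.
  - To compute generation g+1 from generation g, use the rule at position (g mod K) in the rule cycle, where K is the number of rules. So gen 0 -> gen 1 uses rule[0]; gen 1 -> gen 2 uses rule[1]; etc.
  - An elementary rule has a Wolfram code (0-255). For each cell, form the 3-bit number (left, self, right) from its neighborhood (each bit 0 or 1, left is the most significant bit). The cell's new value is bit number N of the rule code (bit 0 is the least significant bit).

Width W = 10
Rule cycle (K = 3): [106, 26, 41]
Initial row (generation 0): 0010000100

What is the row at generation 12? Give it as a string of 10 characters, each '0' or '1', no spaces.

Gen 0: 0010000100
Gen 1 (rule 106): 0100001000
Gen 2 (rule 26): 1010010100
Gen 3 (rule 41): 0100001001
Gen 4 (rule 106): 1000010010
Gen 5 (rule 26): 0100101101
Gen 6 (rule 41): 0000011010
Gen 7 (rule 106): 0000111100
Gen 8 (rule 26): 0001100010
Gen 9 (rule 41): 1101001000
Gen 10 (rule 106): 1110010000
Gen 11 (rule 26): 1001101000
Gen 12 (rule 41): 0001010011

Answer: 0001010011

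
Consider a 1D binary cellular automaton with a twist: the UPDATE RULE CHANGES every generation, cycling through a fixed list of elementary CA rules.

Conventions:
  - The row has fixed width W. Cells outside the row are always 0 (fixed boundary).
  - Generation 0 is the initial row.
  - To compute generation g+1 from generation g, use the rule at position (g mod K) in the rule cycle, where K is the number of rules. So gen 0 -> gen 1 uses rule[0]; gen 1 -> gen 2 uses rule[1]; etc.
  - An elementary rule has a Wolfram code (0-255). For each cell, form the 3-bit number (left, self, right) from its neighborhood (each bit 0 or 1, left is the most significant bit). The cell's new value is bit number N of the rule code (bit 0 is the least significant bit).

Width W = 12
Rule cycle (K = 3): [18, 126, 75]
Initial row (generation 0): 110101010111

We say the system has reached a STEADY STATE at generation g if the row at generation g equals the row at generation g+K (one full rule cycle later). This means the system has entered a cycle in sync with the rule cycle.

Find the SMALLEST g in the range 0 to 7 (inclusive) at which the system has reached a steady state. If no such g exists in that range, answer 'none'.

Gen 0: 110101010111
Gen 1 (rule 18): 000000000000
Gen 2 (rule 126): 000000000000
Gen 3 (rule 75): 111111111111
Gen 4 (rule 18): 000000000000
Gen 5 (rule 126): 000000000000
Gen 6 (rule 75): 111111111111
Gen 7 (rule 18): 000000000000
Gen 8 (rule 126): 000000000000
Gen 9 (rule 75): 111111111111
Gen 10 (rule 18): 000000000000

Answer: 1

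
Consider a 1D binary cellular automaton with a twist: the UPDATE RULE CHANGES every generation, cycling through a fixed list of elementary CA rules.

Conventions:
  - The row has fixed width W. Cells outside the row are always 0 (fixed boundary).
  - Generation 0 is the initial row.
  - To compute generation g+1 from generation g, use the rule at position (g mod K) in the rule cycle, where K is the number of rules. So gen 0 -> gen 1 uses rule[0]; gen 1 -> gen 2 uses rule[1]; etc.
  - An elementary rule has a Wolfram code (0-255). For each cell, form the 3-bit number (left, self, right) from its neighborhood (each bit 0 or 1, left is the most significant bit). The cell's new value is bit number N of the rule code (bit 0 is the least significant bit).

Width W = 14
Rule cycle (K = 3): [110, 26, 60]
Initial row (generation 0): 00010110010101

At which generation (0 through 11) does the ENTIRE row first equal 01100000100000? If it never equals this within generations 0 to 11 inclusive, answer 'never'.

Answer: 2

Derivation:
Gen 0: 00010110010101
Gen 1 (rule 110): 00111110111111
Gen 2 (rule 26): 01100000100000
Gen 3 (rule 60): 01010000110000
Gen 4 (rule 110): 11110001110000
Gen 5 (rule 26): 10001011001000
Gen 6 (rule 60): 11001110101100
Gen 7 (rule 110): 11011011111100
Gen 8 (rule 26): 10010010000010
Gen 9 (rule 60): 11011011000011
Gen 10 (rule 110): 11111111000111
Gen 11 (rule 26): 10000000101100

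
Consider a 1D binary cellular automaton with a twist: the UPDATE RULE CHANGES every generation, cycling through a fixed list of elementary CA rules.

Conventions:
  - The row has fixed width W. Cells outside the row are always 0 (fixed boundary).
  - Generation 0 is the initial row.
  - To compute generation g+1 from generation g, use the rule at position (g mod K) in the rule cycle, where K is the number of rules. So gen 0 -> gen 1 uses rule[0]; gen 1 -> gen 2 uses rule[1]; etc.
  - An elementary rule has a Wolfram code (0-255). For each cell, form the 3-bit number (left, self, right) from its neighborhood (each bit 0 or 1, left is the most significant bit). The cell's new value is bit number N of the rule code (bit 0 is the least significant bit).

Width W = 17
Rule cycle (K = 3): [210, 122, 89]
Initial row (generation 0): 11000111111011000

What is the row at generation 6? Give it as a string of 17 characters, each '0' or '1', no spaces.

Answer: 10010110101011001

Derivation:
Gen 0: 11000111111011000
Gen 1 (rule 210): 01101011111001100
Gen 2 (rule 122): 11110110001111110
Gen 3 (rule 89): 10010111101000011
Gen 4 (rule 210): 01100011100100101
Gen 5 (rule 122): 11110110111011010
Gen 6 (rule 89): 10010110101011001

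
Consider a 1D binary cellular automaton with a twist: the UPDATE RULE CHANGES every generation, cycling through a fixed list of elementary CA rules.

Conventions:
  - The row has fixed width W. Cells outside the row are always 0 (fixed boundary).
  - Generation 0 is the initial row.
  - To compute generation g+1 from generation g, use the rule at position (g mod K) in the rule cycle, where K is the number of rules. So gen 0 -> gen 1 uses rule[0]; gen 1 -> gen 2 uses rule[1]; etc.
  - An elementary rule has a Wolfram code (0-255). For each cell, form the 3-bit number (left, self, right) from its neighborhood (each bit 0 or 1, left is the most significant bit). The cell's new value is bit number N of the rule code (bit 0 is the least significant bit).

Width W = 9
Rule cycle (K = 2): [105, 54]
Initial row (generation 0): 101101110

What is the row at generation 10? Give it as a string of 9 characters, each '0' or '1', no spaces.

Answer: 111111100

Derivation:
Gen 0: 101101110
Gen 1 (rule 105): 011111010
Gen 2 (rule 54): 100000111
Gen 3 (rule 105): 001110101
Gen 4 (rule 54): 010001111
Gen 5 (rule 105): 000101001
Gen 6 (rule 54): 001111111
Gen 7 (rule 105): 101000001
Gen 8 (rule 54): 111100011
Gen 9 (rule 105): 100101011
Gen 10 (rule 54): 111111100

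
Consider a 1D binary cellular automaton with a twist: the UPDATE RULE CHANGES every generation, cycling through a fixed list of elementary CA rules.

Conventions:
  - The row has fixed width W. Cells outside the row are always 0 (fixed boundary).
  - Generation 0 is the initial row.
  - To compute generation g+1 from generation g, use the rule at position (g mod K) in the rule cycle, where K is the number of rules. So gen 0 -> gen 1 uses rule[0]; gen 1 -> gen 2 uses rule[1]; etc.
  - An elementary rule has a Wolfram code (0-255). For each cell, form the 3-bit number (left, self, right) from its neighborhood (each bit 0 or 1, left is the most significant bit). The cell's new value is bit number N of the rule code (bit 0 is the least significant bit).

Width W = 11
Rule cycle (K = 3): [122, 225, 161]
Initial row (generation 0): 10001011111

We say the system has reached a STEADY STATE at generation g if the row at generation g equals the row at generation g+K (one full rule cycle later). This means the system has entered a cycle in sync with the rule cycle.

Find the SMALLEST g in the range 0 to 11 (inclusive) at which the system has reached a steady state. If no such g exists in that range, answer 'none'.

Gen 0: 10001011111
Gen 1 (rule 122): 01010110001
Gen 2 (rule 225): 00101010100
Gen 3 (rule 161): 10010101001
Gen 4 (rule 122): 01101010110
Gen 5 (rule 225): 00110101010
Gen 6 (rule 161): 10001010100
Gen 7 (rule 122): 01010101010
Gen 8 (rule 225): 00101010100
Gen 9 (rule 161): 10010101001
Gen 10 (rule 122): 01101010110
Gen 11 (rule 225): 00110101010
Gen 12 (rule 161): 10001010100
Gen 13 (rule 122): 01010101010
Gen 14 (rule 225): 00101010100

Answer: none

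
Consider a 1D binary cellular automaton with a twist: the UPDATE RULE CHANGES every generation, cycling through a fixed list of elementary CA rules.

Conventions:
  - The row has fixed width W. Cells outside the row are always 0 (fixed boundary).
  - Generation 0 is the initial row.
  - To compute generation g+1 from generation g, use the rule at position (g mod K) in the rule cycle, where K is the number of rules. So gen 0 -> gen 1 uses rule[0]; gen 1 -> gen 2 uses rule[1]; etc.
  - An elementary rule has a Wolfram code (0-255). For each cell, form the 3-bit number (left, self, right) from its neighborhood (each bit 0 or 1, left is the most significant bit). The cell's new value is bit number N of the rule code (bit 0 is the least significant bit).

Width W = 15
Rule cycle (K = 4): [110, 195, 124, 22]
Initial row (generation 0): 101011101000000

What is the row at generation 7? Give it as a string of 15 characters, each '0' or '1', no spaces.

Gen 0: 101011101000000
Gen 1 (rule 110): 111110111000000
Gen 2 (rule 195): 011110011011111
Gen 3 (rule 124): 010011011110001
Gen 4 (rule 22): 111100000001011
Gen 5 (rule 110): 100100000011111
Gen 6 (rule 195): 001001111101111
Gen 7 (rule 124): 001101000111001

Answer: 001101000111001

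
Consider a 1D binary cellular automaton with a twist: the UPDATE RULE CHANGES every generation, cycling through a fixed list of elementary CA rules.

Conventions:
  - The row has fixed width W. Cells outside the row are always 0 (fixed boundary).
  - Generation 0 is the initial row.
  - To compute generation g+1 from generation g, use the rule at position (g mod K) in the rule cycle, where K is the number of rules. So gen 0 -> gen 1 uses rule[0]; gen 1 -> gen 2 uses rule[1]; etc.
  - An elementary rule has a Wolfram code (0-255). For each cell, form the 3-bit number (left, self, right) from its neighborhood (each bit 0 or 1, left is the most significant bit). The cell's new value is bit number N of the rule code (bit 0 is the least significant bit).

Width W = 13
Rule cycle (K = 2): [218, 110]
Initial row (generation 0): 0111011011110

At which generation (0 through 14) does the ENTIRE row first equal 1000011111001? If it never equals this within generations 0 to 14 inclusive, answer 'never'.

Answer: 14

Derivation:
Gen 0: 0111011011110
Gen 1 (rule 218): 1111011011111
Gen 2 (rule 110): 1001111110001
Gen 3 (rule 218): 0111111111010
Gen 4 (rule 110): 1100000001110
Gen 5 (rule 218): 1110000011111
Gen 6 (rule 110): 1010000110001
Gen 7 (rule 218): 0001001111010
Gen 8 (rule 110): 0011011001110
Gen 9 (rule 218): 0111011111111
Gen 10 (rule 110): 1101110000001
Gen 11 (rule 218): 1101111000010
Gen 12 (rule 110): 1111001000110
Gen 13 (rule 218): 1111110101111
Gen 14 (rule 110): 1000011111001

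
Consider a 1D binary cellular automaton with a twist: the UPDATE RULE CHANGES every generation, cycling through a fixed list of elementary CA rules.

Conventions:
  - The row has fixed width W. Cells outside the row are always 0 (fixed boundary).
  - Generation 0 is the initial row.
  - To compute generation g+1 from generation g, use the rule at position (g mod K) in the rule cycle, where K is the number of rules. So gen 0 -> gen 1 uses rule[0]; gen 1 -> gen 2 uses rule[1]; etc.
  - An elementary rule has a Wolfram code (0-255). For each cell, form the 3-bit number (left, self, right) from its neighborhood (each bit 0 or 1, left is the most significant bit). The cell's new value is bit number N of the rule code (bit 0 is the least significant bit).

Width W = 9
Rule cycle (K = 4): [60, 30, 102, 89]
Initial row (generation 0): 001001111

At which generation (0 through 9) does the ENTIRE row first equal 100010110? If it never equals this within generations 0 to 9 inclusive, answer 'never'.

Answer: 9

Derivation:
Gen 0: 001001111
Gen 1 (rule 60): 001101000
Gen 2 (rule 30): 011001100
Gen 3 (rule 102): 101010100
Gen 4 (rule 89): 000000011
Gen 5 (rule 60): 000000010
Gen 6 (rule 30): 000000111
Gen 7 (rule 102): 000001001
Gen 8 (rule 89): 111100100
Gen 9 (rule 60): 100010110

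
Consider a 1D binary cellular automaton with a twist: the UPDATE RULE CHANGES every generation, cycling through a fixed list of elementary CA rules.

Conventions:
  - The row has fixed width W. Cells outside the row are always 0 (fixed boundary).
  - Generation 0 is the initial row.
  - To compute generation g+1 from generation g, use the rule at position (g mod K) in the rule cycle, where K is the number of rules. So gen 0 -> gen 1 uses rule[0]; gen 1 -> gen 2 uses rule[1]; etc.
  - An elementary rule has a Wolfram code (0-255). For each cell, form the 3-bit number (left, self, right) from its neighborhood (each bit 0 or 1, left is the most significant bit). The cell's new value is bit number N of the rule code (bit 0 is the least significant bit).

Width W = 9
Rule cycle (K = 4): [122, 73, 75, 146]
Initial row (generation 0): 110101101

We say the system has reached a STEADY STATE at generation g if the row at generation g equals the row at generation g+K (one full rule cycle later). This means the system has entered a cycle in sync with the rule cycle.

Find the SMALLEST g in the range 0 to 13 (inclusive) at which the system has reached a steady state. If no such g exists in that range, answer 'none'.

Answer: none

Derivation:
Gen 0: 110101101
Gen 1 (rule 122): 111011110
Gen 2 (rule 73): 101010010
Gen 3 (rule 75): 000000100
Gen 4 (rule 146): 000001010
Gen 5 (rule 122): 000010101
Gen 6 (rule 73): 111000000
Gen 7 (rule 75): 101011111
Gen 8 (rule 146): 000001110
Gen 9 (rule 122): 000011011
Gen 10 (rule 73): 111011011
Gen 11 (rule 75): 101011011
Gen 12 (rule 146): 000000000
Gen 13 (rule 122): 000000000
Gen 14 (rule 73): 111111111
Gen 15 (rule 75): 100000001
Gen 16 (rule 146): 010000010
Gen 17 (rule 122): 101000101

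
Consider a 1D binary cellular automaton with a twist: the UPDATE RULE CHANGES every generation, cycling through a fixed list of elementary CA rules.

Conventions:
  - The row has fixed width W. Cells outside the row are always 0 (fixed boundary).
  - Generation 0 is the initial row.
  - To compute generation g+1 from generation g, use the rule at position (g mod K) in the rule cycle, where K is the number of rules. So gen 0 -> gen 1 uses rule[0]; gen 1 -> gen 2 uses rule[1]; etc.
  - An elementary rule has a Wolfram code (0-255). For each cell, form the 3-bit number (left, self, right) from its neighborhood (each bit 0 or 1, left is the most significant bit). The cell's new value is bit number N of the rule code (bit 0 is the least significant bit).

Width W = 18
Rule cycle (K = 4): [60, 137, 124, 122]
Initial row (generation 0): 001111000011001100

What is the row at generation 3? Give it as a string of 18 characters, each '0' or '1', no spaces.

Gen 0: 001111000011001100
Gen 1 (rule 60): 001000100010101010
Gen 2 (rule 137): 100010001000000000
Gen 3 (rule 124): 110011001100000000

Answer: 110011001100000000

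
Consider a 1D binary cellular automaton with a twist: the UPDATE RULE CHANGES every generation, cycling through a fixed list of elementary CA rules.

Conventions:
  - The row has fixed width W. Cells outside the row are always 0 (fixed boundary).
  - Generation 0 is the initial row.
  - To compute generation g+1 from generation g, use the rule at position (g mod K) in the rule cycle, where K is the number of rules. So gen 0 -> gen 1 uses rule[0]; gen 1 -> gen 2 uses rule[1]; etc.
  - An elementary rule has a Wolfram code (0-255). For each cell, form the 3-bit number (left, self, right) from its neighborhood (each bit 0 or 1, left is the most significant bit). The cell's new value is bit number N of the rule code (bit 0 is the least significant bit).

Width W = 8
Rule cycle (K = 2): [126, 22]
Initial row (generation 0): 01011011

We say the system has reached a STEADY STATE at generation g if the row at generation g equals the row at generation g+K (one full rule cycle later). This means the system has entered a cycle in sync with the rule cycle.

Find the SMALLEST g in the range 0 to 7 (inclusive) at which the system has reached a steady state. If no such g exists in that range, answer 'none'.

Answer: 2

Derivation:
Gen 0: 01011011
Gen 1 (rule 126): 11111111
Gen 2 (rule 22): 00000000
Gen 3 (rule 126): 00000000
Gen 4 (rule 22): 00000000
Gen 5 (rule 126): 00000000
Gen 6 (rule 22): 00000000
Gen 7 (rule 126): 00000000
Gen 8 (rule 22): 00000000
Gen 9 (rule 126): 00000000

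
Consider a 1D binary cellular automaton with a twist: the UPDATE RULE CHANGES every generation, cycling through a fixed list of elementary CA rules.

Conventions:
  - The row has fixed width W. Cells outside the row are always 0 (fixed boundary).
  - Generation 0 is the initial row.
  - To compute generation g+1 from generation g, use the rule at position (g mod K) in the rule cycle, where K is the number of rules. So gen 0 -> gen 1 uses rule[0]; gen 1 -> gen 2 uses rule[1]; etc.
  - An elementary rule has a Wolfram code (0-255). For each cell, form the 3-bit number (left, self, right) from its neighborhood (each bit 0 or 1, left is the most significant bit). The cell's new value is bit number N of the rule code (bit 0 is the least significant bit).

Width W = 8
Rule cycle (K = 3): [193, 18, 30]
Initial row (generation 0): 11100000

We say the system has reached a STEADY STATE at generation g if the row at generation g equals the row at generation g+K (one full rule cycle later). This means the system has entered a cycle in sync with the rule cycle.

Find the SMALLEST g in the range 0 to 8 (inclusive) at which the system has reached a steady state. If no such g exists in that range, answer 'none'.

Answer: 2

Derivation:
Gen 0: 11100000
Gen 1 (rule 193): 01101111
Gen 2 (rule 18): 10000000
Gen 3 (rule 30): 11000000
Gen 4 (rule 193): 01011111
Gen 5 (rule 18): 10000000
Gen 6 (rule 30): 11000000
Gen 7 (rule 193): 01011111
Gen 8 (rule 18): 10000000
Gen 9 (rule 30): 11000000
Gen 10 (rule 193): 01011111
Gen 11 (rule 18): 10000000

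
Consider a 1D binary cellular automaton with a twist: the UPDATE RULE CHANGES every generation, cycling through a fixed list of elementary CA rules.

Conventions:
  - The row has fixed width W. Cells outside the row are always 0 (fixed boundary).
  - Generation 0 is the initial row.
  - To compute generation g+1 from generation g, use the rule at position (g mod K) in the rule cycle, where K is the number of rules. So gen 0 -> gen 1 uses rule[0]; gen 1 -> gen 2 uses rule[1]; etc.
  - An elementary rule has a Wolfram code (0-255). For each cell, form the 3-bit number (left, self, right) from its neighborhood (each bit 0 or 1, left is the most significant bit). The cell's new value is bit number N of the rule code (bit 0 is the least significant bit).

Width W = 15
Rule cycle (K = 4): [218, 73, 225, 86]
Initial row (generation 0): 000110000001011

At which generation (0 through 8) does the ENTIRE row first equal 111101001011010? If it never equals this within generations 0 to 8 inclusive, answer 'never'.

Answer: never

Derivation:
Gen 0: 000110000001011
Gen 1 (rule 218): 001111000010011
Gen 2 (rule 73): 101001011000011
Gen 3 (rule 225): 010000101011001
Gen 4 (rule 86): 111001101001111
Gen 5 (rule 218): 111111100111111
Gen 6 (rule 73): 100000100100001
Gen 7 (rule 225): 001110000001100
Gen 8 (rule 86): 010011000010110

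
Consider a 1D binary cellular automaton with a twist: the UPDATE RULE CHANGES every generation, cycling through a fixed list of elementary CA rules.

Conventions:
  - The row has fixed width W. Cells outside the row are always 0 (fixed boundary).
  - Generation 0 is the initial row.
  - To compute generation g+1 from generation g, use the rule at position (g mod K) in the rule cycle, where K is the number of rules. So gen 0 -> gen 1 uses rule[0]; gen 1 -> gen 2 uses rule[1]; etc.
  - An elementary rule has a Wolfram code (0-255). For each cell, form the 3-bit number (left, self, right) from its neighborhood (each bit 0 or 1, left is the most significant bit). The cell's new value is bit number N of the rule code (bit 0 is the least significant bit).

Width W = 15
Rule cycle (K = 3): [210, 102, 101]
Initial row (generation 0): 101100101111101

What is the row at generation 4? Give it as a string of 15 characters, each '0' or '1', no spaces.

Gen 0: 101100101111101
Gen 1 (rule 210): 000111000111100
Gen 2 (rule 102): 001001001000100
Gen 3 (rule 101): 101001001010101
Gen 4 (rule 210): 000110110000000

Answer: 000110110000000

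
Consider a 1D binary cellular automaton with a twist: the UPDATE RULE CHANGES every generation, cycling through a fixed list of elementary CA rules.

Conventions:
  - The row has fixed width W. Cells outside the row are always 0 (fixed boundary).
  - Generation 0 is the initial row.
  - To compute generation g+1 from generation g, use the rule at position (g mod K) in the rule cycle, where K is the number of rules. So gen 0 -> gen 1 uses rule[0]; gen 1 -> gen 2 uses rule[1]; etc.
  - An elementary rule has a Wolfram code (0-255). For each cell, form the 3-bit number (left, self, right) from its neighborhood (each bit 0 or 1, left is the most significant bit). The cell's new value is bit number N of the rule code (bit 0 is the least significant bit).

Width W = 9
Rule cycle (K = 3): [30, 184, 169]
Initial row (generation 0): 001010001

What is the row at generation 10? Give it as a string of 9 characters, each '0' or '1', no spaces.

Answer: 110101010

Derivation:
Gen 0: 001010001
Gen 1 (rule 30): 011011011
Gen 2 (rule 184): 010110110
Gen 3 (rule 169): 001101100
Gen 4 (rule 30): 011001010
Gen 5 (rule 184): 010100101
Gen 6 (rule 169): 001000010
Gen 7 (rule 30): 011100111
Gen 8 (rule 184): 011010110
Gen 9 (rule 169): 010101100
Gen 10 (rule 30): 110101010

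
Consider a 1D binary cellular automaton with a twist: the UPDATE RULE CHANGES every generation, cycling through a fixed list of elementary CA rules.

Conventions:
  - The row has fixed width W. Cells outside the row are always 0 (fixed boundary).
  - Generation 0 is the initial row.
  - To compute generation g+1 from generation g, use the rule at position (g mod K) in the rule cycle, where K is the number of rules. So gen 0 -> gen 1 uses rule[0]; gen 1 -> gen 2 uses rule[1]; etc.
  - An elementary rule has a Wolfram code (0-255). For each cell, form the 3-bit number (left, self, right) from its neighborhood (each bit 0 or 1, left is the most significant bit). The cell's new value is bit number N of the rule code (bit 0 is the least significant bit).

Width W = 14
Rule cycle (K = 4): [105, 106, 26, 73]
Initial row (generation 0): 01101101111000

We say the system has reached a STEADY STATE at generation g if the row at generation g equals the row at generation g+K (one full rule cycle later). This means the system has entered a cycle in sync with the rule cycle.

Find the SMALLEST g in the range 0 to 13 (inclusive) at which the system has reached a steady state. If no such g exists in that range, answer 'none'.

Answer: none

Derivation:
Gen 0: 01101101111000
Gen 1 (rule 105): 01111111001011
Gen 2 (rule 106): 11000001010111
Gen 3 (rule 26): 10100010000100
Gen 4 (rule 73): 00001000110001
Gen 5 (rule 105): 11100010110100
Gen 6 (rule 106): 10100101111000
Gen 7 (rule 26): 00011001000100
Gen 8 (rule 73): 11011000010001
Gen 9 (rule 105): 11111011000100
Gen 10 (rule 106): 10001111001000
Gen 11 (rule 26): 01011000110100
Gen 12 (rule 73): 00011010110001
Gen 13 (rule 105): 11011101110100
Gen 14 (rule 106): 11110111011000
Gen 15 (rule 26): 10000100010100
Gen 16 (rule 73): 00110001000001
Gen 17 (rule 105): 10110100011100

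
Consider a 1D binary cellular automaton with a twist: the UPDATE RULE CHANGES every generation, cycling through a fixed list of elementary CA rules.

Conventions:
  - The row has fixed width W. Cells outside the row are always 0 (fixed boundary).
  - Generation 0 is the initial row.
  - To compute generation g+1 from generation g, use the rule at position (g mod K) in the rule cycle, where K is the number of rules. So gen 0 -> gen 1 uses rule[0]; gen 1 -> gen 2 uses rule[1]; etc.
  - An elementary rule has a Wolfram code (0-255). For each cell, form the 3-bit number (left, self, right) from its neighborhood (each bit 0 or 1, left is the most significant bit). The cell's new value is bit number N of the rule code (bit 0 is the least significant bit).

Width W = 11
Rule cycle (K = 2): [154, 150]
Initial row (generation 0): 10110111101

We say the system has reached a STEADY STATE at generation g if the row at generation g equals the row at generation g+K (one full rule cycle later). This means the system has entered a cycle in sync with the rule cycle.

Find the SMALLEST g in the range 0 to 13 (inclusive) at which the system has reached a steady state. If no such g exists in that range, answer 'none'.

Answer: none

Derivation:
Gen 0: 10110111101
Gen 1 (rule 154): 00100111000
Gen 2 (rule 150): 01111010100
Gen 3 (rule 154): 11110000010
Gen 4 (rule 150): 01101000111
Gen 5 (rule 154): 11000101110
Gen 6 (rule 150): 00101100101
Gen 7 (rule 154): 01001011000
Gen 8 (rule 150): 11111000100
Gen 9 (rule 154): 11110101010
Gen 10 (rule 150): 01100101011
Gen 11 (rule 154): 11011000010
Gen 12 (rule 150): 00000100111
Gen 13 (rule 154): 00001011110
Gen 14 (rule 150): 00011001101
Gen 15 (rule 154): 00110111000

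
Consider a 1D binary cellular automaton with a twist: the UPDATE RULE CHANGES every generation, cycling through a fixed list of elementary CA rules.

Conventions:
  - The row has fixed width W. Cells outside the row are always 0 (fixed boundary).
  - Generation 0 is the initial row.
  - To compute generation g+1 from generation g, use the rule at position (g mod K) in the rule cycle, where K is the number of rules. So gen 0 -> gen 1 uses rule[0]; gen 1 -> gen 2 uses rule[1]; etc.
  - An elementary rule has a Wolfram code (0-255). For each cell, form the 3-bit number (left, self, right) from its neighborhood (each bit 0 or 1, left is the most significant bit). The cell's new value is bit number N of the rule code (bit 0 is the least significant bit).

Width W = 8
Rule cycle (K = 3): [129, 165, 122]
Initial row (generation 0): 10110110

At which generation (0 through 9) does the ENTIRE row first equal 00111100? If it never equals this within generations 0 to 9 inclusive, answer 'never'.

Gen 0: 10110110
Gen 1 (rule 129): 00000000
Gen 2 (rule 165): 11111111
Gen 3 (rule 122): 10000001
Gen 4 (rule 129): 00111100
Gen 5 (rule 165): 10011001
Gen 6 (rule 122): 01111110
Gen 7 (rule 129): 00111100
Gen 8 (rule 165): 10011001
Gen 9 (rule 122): 01111110

Answer: 4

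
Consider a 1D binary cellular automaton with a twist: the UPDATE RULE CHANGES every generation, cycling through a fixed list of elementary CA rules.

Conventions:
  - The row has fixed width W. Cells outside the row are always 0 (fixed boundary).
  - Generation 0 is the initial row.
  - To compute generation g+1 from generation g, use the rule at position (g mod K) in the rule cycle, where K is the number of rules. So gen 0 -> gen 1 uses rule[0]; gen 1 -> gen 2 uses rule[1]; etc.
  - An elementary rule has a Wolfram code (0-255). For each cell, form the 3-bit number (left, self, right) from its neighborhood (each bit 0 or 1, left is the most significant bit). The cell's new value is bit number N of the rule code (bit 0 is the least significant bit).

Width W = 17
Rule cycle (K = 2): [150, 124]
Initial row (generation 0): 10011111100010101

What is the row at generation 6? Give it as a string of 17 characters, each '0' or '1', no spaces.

Gen 0: 10011111100010101
Gen 1 (rule 150): 11101111010110101
Gen 2 (rule 124): 10111001111111111
Gen 3 (rule 150): 10010110111111110
Gen 4 (rule 124): 11011111100000011
Gen 5 (rule 150): 00001111010000100
Gen 6 (rule 124): 00001001111000110

Answer: 00001001111000110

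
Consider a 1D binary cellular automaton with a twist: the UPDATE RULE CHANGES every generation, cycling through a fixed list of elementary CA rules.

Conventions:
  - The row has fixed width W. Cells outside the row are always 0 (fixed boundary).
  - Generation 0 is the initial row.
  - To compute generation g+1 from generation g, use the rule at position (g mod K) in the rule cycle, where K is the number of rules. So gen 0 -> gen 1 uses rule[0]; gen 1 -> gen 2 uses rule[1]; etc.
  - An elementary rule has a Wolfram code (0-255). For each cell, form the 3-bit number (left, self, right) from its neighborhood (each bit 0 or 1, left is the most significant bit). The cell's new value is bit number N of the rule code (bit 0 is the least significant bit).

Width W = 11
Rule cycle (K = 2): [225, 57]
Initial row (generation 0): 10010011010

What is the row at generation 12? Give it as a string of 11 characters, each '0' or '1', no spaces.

Gen 0: 10010011010
Gen 1 (rule 225): 00000001100
Gen 2 (rule 57): 11111101011
Gen 3 (rule 225): 01111110101
Gen 4 (rule 57): 01000001010
Gen 5 (rule 225): 00011100100
Gen 6 (rule 57): 11010010011
Gen 7 (rule 225): 01100000001
Gen 8 (rule 57): 01011111100
Gen 9 (rule 225): 00101111101
Gen 10 (rule 57): 10011000010
Gen 11 (rule 225): 00001011000
Gen 12 (rule 57): 11100110111

Answer: 11100110111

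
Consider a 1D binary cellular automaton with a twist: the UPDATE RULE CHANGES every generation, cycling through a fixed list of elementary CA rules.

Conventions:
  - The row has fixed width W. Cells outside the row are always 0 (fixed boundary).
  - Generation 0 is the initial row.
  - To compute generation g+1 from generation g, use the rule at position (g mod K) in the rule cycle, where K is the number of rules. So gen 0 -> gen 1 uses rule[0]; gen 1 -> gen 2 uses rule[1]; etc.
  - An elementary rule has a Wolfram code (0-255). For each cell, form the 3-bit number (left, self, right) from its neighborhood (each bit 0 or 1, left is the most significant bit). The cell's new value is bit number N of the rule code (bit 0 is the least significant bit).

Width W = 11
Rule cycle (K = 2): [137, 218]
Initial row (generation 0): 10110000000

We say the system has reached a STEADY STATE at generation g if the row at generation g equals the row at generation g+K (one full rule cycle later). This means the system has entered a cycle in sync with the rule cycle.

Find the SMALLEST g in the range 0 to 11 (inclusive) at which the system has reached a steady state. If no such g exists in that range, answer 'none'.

Answer: 4

Derivation:
Gen 0: 10110000000
Gen 1 (rule 137): 00100111111
Gen 2 (rule 218): 01011111111
Gen 3 (rule 137): 00011111110
Gen 4 (rule 218): 00111111111
Gen 5 (rule 137): 10111111110
Gen 6 (rule 218): 00111111111
Gen 7 (rule 137): 10111111110
Gen 8 (rule 218): 00111111111
Gen 9 (rule 137): 10111111110
Gen 10 (rule 218): 00111111111
Gen 11 (rule 137): 10111111110
Gen 12 (rule 218): 00111111111
Gen 13 (rule 137): 10111111110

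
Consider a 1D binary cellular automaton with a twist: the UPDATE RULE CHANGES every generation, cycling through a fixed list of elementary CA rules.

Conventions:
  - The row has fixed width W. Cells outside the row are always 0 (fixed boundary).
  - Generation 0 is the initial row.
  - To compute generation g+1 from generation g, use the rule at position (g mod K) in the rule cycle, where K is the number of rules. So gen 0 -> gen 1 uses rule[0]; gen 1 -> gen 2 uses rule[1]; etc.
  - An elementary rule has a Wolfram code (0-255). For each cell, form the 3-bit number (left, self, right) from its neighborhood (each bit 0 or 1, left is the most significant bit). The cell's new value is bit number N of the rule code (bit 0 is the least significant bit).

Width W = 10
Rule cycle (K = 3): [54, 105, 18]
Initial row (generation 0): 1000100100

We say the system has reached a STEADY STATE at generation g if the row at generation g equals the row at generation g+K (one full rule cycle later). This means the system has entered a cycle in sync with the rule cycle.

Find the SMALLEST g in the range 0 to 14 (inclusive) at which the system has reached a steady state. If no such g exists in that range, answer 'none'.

Gen 0: 1000100100
Gen 1 (rule 54): 1101111110
Gen 2 (rule 105): 1111000010
Gen 3 (rule 18): 0000100101
Gen 4 (rule 54): 0001111111
Gen 5 (rule 105): 1101000001
Gen 6 (rule 18): 0000100010
Gen 7 (rule 54): 0001110111
Gen 8 (rule 105): 1101011101
Gen 9 (rule 18): 0000000000
Gen 10 (rule 54): 0000000000
Gen 11 (rule 105): 1111111111
Gen 12 (rule 18): 0000000000
Gen 13 (rule 54): 0000000000
Gen 14 (rule 105): 1111111111
Gen 15 (rule 18): 0000000000
Gen 16 (rule 54): 0000000000
Gen 17 (rule 105): 1111111111

Answer: 9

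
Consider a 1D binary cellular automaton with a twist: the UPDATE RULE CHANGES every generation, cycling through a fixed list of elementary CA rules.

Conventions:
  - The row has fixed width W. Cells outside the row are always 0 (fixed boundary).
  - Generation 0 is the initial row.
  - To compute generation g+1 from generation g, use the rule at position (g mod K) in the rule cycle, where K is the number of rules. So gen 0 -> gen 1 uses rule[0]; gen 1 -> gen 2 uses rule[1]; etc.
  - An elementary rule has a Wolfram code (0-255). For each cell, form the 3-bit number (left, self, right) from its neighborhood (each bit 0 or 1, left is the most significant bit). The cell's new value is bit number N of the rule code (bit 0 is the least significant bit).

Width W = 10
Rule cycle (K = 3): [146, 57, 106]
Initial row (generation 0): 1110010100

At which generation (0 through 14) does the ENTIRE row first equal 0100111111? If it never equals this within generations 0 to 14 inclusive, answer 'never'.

Gen 0: 1110010100
Gen 1 (rule 146): 0101100010
Gen 2 (rule 57): 0011011001
Gen 3 (rule 106): 0111111010
Gen 4 (rule 146): 1011110001
Gen 5 (rule 57): 0110001100
Gen 6 (rule 106): 1110011100
Gen 7 (rule 146): 0101101010
Gen 8 (rule 57): 0011010101
Gen 9 (rule 106): 0111101010
Gen 10 (rule 146): 1011000001
Gen 11 (rule 57): 0110111100
Gen 12 (rule 106): 1111100100
Gen 13 (rule 146): 0111011010
Gen 14 (rule 57): 0100110101

Answer: never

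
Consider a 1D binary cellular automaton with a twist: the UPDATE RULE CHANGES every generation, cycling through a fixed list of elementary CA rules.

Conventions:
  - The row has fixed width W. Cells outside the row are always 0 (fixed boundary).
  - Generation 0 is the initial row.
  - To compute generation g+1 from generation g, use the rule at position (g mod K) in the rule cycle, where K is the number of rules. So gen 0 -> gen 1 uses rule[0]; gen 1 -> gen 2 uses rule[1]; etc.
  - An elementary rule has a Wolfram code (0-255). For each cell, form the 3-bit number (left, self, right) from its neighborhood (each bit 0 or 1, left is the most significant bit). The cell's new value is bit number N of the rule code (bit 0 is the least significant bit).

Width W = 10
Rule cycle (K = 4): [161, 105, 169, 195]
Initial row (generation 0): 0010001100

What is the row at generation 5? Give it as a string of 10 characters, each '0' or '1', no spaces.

Answer: 1000011000

Derivation:
Gen 0: 0010001100
Gen 1 (rule 161): 1000100001
Gen 2 (rule 105): 0010001100
Gen 3 (rule 169): 1000101001
Gen 4 (rule 195): 0011000010
Gen 5 (rule 161): 1000011000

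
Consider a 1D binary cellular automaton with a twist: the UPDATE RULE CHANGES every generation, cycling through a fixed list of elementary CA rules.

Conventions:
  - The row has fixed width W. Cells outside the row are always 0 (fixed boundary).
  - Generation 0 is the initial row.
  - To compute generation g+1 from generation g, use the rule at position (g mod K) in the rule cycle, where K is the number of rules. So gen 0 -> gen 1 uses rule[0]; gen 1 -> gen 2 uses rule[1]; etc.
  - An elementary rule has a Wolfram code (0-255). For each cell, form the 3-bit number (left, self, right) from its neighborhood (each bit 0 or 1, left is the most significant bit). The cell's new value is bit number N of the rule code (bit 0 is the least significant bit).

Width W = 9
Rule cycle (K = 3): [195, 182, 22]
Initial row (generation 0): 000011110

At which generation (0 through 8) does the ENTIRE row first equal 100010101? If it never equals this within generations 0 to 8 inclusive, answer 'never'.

Gen 0: 000011110
Gen 1 (rule 195): 111101110
Gen 2 (rule 182): 011010101
Gen 3 (rule 22): 100010101
Gen 4 (rule 195): 001100000
Gen 5 (rule 182): 010010000
Gen 6 (rule 22): 111111000
Gen 7 (rule 195): 011111011
Gen 8 (rule 182): 101110100

Answer: 3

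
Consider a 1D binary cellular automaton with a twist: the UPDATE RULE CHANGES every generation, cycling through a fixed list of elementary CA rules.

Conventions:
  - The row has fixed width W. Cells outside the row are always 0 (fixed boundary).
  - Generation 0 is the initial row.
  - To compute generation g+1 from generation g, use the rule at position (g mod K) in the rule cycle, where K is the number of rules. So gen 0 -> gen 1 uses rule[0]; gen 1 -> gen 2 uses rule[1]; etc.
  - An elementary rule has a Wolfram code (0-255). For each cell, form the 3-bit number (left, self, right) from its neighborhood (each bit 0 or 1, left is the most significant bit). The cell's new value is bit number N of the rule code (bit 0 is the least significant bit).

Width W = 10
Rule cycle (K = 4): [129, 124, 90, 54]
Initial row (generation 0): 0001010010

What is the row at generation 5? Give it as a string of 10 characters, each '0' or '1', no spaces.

Answer: 0000001111

Derivation:
Gen 0: 0001010010
Gen 1 (rule 129): 1100000000
Gen 2 (rule 124): 1110000000
Gen 3 (rule 90): 1011000000
Gen 4 (rule 54): 1100100000
Gen 5 (rule 129): 0000001111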